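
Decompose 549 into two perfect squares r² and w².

We need to find integers r, w > 0 such that r² + w² = 549.
Trying r = 15: w² = 549 - 15² = 549 - 225 = 324
w = 18
Check: 15² + 18² = 225 + 324 = 549 ✓

549 = 15² + 18²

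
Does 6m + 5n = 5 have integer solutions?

Step 1: Compute gcd(6, 5).
gcd(6, 5) = 1

Step 2: Check divisibility.
Does 1 divide 5? 5 = 1 x 5, so yes.

By the theorem on linear Diophantine equations, 6m + 5n = 5 has integer solutions if and only if gcd(6, 5) divides 5. Since 1 | 5, solutions exist.

Yes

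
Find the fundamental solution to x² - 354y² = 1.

We seek the smallest positive integers (x, y) with x² - 354y² = 1, i.e., x² = 354y² + 1.
Try successive y values:
y = 1: x² = 354·1² + 1 = 355, not a perfect square
y = 2: x² = 354·2² + 1 = 1417, not a perfect square
y = 3: x² = 354·3² + 1 = 3187, not a perfect square
... continuing the search (or via continued fractions) ...
y = 13716: x² = 354·13716² + 1 = 66597544225, x = 258065 ✓

Verify: 258065² - 354·13716² = 66597544225 - 66597544224 = 1 ✓

x = 258065, y = 13716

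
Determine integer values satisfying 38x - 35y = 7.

Step 1: Check solvability.
gcd(38, 35) = 1
Since 1 divides 7, solutions exist.

Step 2: Apply extended Euclidean algorithm to find gcd.
We find integers such that 38*x0 + 35*y0 = 1

Step 3: Scale the particular solution.
Multiply by 7/1 = 7:
x = 84, y = 91

Step 4: Verify.
38*(84) - 35*(91) = 7 = 7 ✓

x = 84, y = 91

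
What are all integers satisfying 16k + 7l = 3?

Step 1: Compute gcd(16, 7) = 1.
Since 1 divides 3, solutions exist.

Step 2: Find a particular solution using extended Euclidean algorithm.
We get k₀ = -9, l₀ = 21.
Check: 16*-9 + 7*21 = 3 = 3 ✓

Step 3: Write the general solution.
k = -9 + (7/1)t = -9 + 7t
l = 21 - (16/1)t = 21 - 16t
for any integer t.

k = -9 + 7t, l = 21 - 16t for integer t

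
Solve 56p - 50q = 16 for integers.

Step 1: Check solvability.
gcd(56, 50) = 2
Since 2 divides 16, solutions exist.

Step 2: Apply extended Euclidean algorithm to find gcd.
We find integers such that 56*x0 + 50*y0 = 2

Step 3: Scale the particular solution.
Multiply by 16/2 = 8:
p = -64, q = -72

Step 4: Verify.
56*(-64) - 50*(-72) = 16 = 16 ✓

p = -64, q = -72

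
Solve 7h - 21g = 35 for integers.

Step 1: Check solvability.
gcd(7, 21) = 7
Since 7 divides 35, solutions exist.

Step 2: Apply extended Euclidean algorithm to find gcd.
We find integers such that 7*x0 + 21*y0 = 7

Step 3: Scale the particular solution.
Multiply by 35/7 = 5:
h = 5, g = 0

Step 4: Verify.
7*(5) - 21*(0) = 35 = 35 ✓

h = 5, g = 0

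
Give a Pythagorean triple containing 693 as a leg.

We need the other leg and hypotenuse such that 693² + x² = c².
Take x = 140, c = 707: 693² + 140² = 480249 + 19600 = 499849 = 707² ✓
Triple: (693, 140, 707)

(693, 140, 707)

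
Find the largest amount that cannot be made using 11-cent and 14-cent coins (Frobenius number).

For two coprime denominations a and b, the Frobenius number (largest value not representable as a non-negative combination) is ab - a - b.
Here gcd(11, 14) = 1, so they are coprime.
F(11, 14) = 11·14 - 11 - 14 = 154 - 25 = 129

129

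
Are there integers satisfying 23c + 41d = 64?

Step 1: Compute gcd(23, 41).
gcd(23, 41) = 1

Step 2: Check divisibility.
Does 1 divide 64? 64 = 1 x 64, so yes.

By the theorem on linear Diophantine equations, 23c + 41d = 64 has integer solutions if and only if gcd(23, 41) divides 64. Since 1 | 64, solutions exist.

Yes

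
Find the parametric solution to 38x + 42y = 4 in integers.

Step 1: Compute gcd(38, 42) = 2.
Since 2 divides 4, solutions exist.

Step 2: Find a particular solution using extended Euclidean algorithm.
We get x₀ = 20, y₀ = -18.
Check: 38*20 + 42*-18 = 4 = 4 ✓

Step 3: Write the general solution.
x = 20 + (42/2)t = 20 + 21t
y = -18 - (38/2)t = -18 - 19t
for any integer t.

x = 20 + 21t, y = -18 - 19t for integer t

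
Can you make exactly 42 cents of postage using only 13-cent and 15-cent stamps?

We need non-negative x, y with 13x + 15y = 42.
gcd(13, 15) = 1 divides 42, so integer solutions exist, but checking x = 0..3 shows none with y ≥ 0.
So 42 cannot be made with non-negative stamp counts.

No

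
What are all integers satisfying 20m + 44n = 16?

Step 1: Compute gcd(20, 44) = 4.
Since 4 divides 16, solutions exist.

Step 2: Find a particular solution using extended Euclidean algorithm.
We get m₀ = -8, n₀ = 4.
Check: 20*-8 + 44*4 = 16 = 16 ✓

Step 3: Write the general solution.
m = -8 + (44/4)t = -8 + 11t
n = 4 - (20/4)t = 4 - 5t
for any integer t.

m = -8 + 11t, n = 4 - 5t for integer t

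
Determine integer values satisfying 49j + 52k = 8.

Step 1: Check solvability.
gcd(49, 52) = 1
Since 1 divides 8, solutions exist.

Step 2: Apply extended Euclidean algorithm to find gcd.
We find integers such that 49*x0 + 52*y0 = 1

Step 3: Scale the particular solution.
Multiply by 8/1 = 8:
j = 136, k = -128

Step 4: Verify.
49*(136) + 52*(-128) = 8 = 8 ✓

j = 136, k = -128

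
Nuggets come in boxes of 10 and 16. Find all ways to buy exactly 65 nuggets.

We need non-negative integers (x, y) with 10x + 16y = 65.
For each x in 0..6, check if 65 - 10x is a non-negative multiple of 16.
No x yields an integer y ≥ 0.

No solution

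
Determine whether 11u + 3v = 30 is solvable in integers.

Step 1: Compute gcd(11, 3).
gcd(11, 3) = 1

Step 2: Check divisibility.
Does 1 divide 30? 30 = 1 x 30, so yes.

By the theorem on linear Diophantine equations, 11u + 3v = 30 has integer solutions if and only if gcd(11, 3) divides 30. Since 1 | 30, solutions exist.

Yes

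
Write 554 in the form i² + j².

We need to find integers i, j > 0 such that i² + j² = 554.
Trying i = 5: j² = 554 - 5² = 554 - 25 = 529
j = 23
Check: 5² + 23² = 25 + 529 = 554 ✓

554 = 5² + 23²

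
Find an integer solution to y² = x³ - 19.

Try small integer x values and check whether x³ - 19 is a perfect square.
x = 7: x³ - 19 = 7³ - 19 = 343 - 19 = 324
Is 324 a perfect square? 18² = 324 ✓
So (x, y) = (7, 18) is a solution.

x = 7, y = 18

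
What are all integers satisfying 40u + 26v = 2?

Step 1: Compute gcd(40, 26) = 2.
Since 2 divides 2, solutions exist.

Step 2: Find a particular solution using extended Euclidean algorithm.
We get u₀ = 2, v₀ = -3.
Check: 40*2 + 26*-3 = 2 = 2 ✓

Step 3: Write the general solution.
u = 2 + (26/2)t = 2 + 13t
v = -3 - (40/2)t = -3 - 20t
for any integer t.

u = 2 + 13t, v = -3 - 20t for integer t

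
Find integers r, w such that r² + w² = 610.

We need to find integers r, w > 0 such that r² + w² = 610.
Trying r = 9: w² = 610 - 9² = 610 - 81 = 529
w = 23
Check: 9² + 23² = 81 + 529 = 610 ✓

610 = 9² + 23²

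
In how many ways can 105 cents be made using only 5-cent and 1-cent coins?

We need non-negative integers (x, y) with 5x + 1y = 105.
For each x from 0 to 21, check if (105 - 5x) is a non-negative multiple of 1.
Solutions (x, y): (0,105), (1,100), (2,95), (3,90), ...
Count: 22

22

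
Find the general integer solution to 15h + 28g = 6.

Step 1: Compute gcd(15, 28) = 1.
Since 1 divides 6, solutions exist.

Step 2: Find a particular solution using extended Euclidean algorithm.
We get h₀ = -78, g₀ = 42.
Check: 15*-78 + 28*42 = 6 = 6 ✓

Step 3: Write the general solution.
h = -78 + (28/1)t = -78 + 28t
g = 42 - (15/1)t = 42 - 15t
for any integer t.

h = -78 + 28t, g = 42 - 15t for integer t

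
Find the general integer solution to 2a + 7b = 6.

Step 1: Compute gcd(2, 7) = 1.
Since 1 divides 6, solutions exist.

Step 2: Find a particular solution using extended Euclidean algorithm.
We get a₀ = -18, b₀ = 6.
Check: 2*-18 + 7*6 = 6 = 6 ✓

Step 3: Write the general solution.
a = -18 + (7/1)t = -18 + 7t
b = 6 - (2/1)t = 6 - 2t
for any integer t.

a = -18 + 7t, b = 6 - 2t for integer t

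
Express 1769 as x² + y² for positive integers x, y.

We need to find integers x, y > 0 such that x² + y² = 1769.
Trying x = 13: y² = 1769 - 13² = 1769 - 169 = 1600
y = 40
Check: 13² + 40² = 169 + 1600 = 1769 ✓

1769 = 13² + 40²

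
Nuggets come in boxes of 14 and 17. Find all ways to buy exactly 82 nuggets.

We need non-negative integers (x, y) with 14x + 17y = 82.
For each x in 0..5, check if 82 - 14x is a non-negative multiple of 17.
x = 1: 17y = 68, y = 4 ✓

(1 boxes of 14, 4 boxes of 17)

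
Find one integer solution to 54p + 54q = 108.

Step 1: Check solvability.
gcd(54, 54) = 54
Since 54 divides 108, solutions exist.

Step 2: Apply extended Euclidean algorithm to find gcd.
We find integers such that 54*x0 + 54*y0 = 54

Step 3: Scale the particular solution.
Multiply by 108/54 = 2:
p = 0, q = 2

Step 4: Verify.
54*(0) + 54*(2) = 108 = 108 ✓

p = 0, q = 2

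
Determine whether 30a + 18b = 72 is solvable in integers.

Step 1: Compute gcd(30, 18).
gcd(30, 18) = 6

Step 2: Check divisibility.
Does 6 divide 72? 72 = 6 x 12, so yes.

By the theorem on linear Diophantine equations, 30a + 18b = 72 has integer solutions if and only if gcd(30, 18) divides 72. Since 6 | 72, solutions exist.

Yes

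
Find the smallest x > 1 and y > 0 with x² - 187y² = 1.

We seek the smallest positive integers (x, y) with x² - 187y² = 1, i.e., x² = 187y² + 1.
Try successive y values:
y = 1: x² = 187·1² + 1 = 188, not a perfect square
y = 2: x² = 187·2² + 1 = 749, not a perfect square
y = 3: x² = 187·3² + 1 = 1684, not a perfect square
... continuing the search (or via continued fractions) ...
y = 123: x² = 187·123² + 1 = 2829124, x = 1682 ✓

Verify: 1682² - 187·123² = 2829124 - 2829123 = 1 ✓

x = 1682, y = 123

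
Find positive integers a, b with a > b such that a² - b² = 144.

Factor: a² - b² = (a+b)(a-b) = 144.
We need two factors of 144 with the same parity.
Use a+b = 72 and a-b = 2 (product 72·2 = 144).
Adding: 2a = 74, so a = 37.
Subtracting: 2b = 70, so b = 35.
Check: 37² - 35² = 1369 - 1225 = 144 ✓

a = 37, b = 35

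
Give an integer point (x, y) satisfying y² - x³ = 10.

Try small integer x values and check whether x³ + 10 is a perfect square.
x = -1: x³ + 10 = -1³ + 10 = -1 + 10 = 9
Is 9 a perfect square? 3² = 9 ✓
So (x, y) = (-1, -3) is a solution.

x = -1, y = -3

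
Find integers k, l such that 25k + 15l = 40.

Step 1: Check solvability.
gcd(25, 15) = 5
Since 5 divides 40, solutions exist.

Step 2: Apply extended Euclidean algorithm to find gcd.
We find integers such that 25*x0 + 15*y0 = 5

Step 3: Scale the particular solution.
Multiply by 40/5 = 8:
k = -8, l = 16

Step 4: Verify.
25*(-8) + 15*(16) = 40 = 40 ✓

k = -8, l = 16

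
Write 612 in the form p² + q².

We need to find integers p, q > 0 such that p² + q² = 612.
Trying p = 6: q² = 612 - 6² = 612 - 36 = 576
q = 24
Check: 6² + 24² = 36 + 576 = 612 ✓

612 = 6² + 24²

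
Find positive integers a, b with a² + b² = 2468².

We need a² + b² = 2468² = 6091024.
Trying: 420² + 2432² = 176400 + 5914624 = 6091024 ✓

(420, 2432, 2468)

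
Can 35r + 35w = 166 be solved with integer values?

Step 1: Compute gcd(35, 35).
gcd(35, 35) = 35

Step 2: Check divisibility.
Does 35 divide 166? 166 = 35 x 4 + 26, so no.

By the theorem on linear Diophantine equations, 35r + 35w = 166 has integer solutions if and only if gcd(35, 35) divides 166. Since 35 does not divide 166, no solutions exist.

No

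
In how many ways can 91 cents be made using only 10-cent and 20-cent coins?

We need non-negative integers (x, y) with 10x + 20y = 91.
For each x from 0 to 9, check if (91 - 10x) is a non-negative multiple of 20.
Solutions (x, y): none
Count: 0

0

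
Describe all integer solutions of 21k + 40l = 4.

Step 1: Compute gcd(21, 40) = 1.
Since 1 divides 4, solutions exist.

Step 2: Find a particular solution using extended Euclidean algorithm.
We get k₀ = -76, l₀ = 40.
Check: 21*-76 + 40*40 = 4 = 4 ✓

Step 3: Write the general solution.
k = -76 + (40/1)t = -76 + 40t
l = 40 - (21/1)t = 40 - 21t
for any integer t.

k = -76 + 40t, l = 40 - 21t for integer t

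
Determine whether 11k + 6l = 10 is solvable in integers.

Step 1: Compute gcd(11, 6).
gcd(11, 6) = 1

Step 2: Check divisibility.
Does 1 divide 10? 10 = 1 x 10, so yes.

By the theorem on linear Diophantine equations, 11k + 6l = 10 has integer solutions if and only if gcd(11, 6) divides 10. Since 1 | 10, solutions exist.

Yes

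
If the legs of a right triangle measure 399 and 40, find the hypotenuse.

c² = a² + b² = 399² + 40² = 159201 + 1600 = 160801
c = 401

401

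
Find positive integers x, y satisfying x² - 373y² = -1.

We need x² = 373y² - 1. Try successive y:
y = 1: x² = 373·1² - 1 = 372, not a perfect square
y = 2: x² = 373·2² - 1 = 1491, not a perfect square
y = 3: x² = 373·3² - 1 = 3356, not a perfect square
...
y = 265: x² = 373·265² - 1 = 26193924 = 5118² ✓
Check: 5118² - 373·265² = 26193924 - 26193925 = -1 ✓

x = 5118, y = 265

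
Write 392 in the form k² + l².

We need to find integers k, l > 0 such that k² + l² = 392.
Trying k = 14: l² = 392 - 14² = 392 - 196 = 196
l = 14
Check: 14² + 14² = 196 + 196 = 392 ✓

392 = 14² + 14²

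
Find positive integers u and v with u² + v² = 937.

We need to find integers u, v > 0 such that u² + v² = 937.
Trying u = 19: v² = 937 - 19² = 937 - 361 = 576
v = 24
Check: 19² + 24² = 361 + 576 = 937 ✓

937 = 19² + 24²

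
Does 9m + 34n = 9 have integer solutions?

Step 1: Compute gcd(9, 34).
gcd(9, 34) = 1

Step 2: Check divisibility.
Does 1 divide 9? 9 = 1 x 9, so yes.

By the theorem on linear Diophantine equations, 9m + 34n = 9 has integer solutions if and only if gcd(9, 34) divides 9. Since 1 | 9, solutions exist.

Yes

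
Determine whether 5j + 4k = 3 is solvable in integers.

Step 1: Compute gcd(5, 4).
gcd(5, 4) = 1

Step 2: Check divisibility.
Does 1 divide 3? 3 = 1 x 3, so yes.

By the theorem on linear Diophantine equations, 5j + 4k = 3 has integer solutions if and only if gcd(5, 4) divides 3. Since 1 | 3, solutions exist.

Yes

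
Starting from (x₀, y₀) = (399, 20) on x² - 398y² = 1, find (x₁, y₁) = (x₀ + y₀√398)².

Solutions to x² - Dy² = 1 are generated by powers of (x₀ + y₀√D).
The next solution satisfies x₁ + y₁√398 = (x₀ + y₀√398)², giving:
x₁ = x₀² + 398y₀² = 399² + 398·20² = 159201 + 159200 = 318401
y₁ = 2x₀y₀ = 2·399·20 = 15960

Verify: 318401² - 398·15960² = 101379196801 - 101379196800 = 1 ✓

x = 318401, y = 15960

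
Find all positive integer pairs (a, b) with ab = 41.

The positive divisors of 41 are: 1, 41.
Each divisor d gives the pair (d, 41/d):
(1, 41), (41, 1)

(1, 41), (41, 1)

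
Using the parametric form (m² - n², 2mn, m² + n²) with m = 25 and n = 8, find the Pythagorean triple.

a = m² - n² = 25² - 8² = 625 - 64 = 561
b = 2mn = 2·25·8 = 400
c = m² + n² = 625 + 64 = 689
Verify: 561² + 400² = 314721 + 160000 = 474721 = 689² ✓

(561, 400, 689)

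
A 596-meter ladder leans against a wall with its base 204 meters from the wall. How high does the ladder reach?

The ladder, wall, and ground form a right triangle with hypotenuse 596 and one leg 204.
By the Pythagorean theorem: h² = 596² - 204² = 355216 - 41616 = 313600
h = √313600 = 560 meters

560 meters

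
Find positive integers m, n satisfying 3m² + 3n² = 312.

Try small values of m and check whether (312 - 3m²)/3 is a perfect square.
m = 2: 3·2² = 12, so 3n² = 312 - 12 = 300, giving n² = 100, n = 10.
Check: 3·2² + 3·10² = 12 + 300 = 312 ✓

m = 2, n = 10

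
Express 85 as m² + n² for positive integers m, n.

We need to find integers m, n > 0 such that m² + n² = 85.
Trying m = 2: n² = 85 - 2² = 85 - 4 = 81
n = 9
Check: 2² + 9² = 4 + 81 = 85 ✓

85 = 2² + 9²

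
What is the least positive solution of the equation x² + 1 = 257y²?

We need x² = 257y² - 1. Try successive y:
y = 1: x² = 257·1² - 1 = 256 = 16² ✓
Check: 16² - 257·1² = 256 - 257 = -1 ✓

x = 16, y = 1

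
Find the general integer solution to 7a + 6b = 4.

Step 1: Compute gcd(7, 6) = 1.
Since 1 divides 4, solutions exist.

Step 2: Find a particular solution using extended Euclidean algorithm.
We get a₀ = 4, b₀ = -4.
Check: 7*4 + 6*-4 = 4 = 4 ✓

Step 3: Write the general solution.
a = 4 + (6/1)t = 4 + 6t
b = -4 - (7/1)t = -4 - 7t
for any integer t.

a = 4 + 6t, b = -4 - 7t for integer t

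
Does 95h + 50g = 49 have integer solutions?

Step 1: Compute gcd(95, 50).
gcd(95, 50) = 5

Step 2: Check divisibility.
Does 5 divide 49? 49 = 5 x 9 + 4, so no.

By the theorem on linear Diophantine equations, 95h + 50g = 49 has integer solutions if and only if gcd(95, 50) divides 49. Since 5 does not divide 49, no solutions exist.

No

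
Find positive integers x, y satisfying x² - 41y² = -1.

We need x² = 41y² - 1. Try successive y:
y = 1: x² = 41·1² - 1 = 40, not a perfect square
y = 2: x² = 41·2² - 1 = 163, not a perfect square
y = 3: x² = 41·3² - 1 = 368, not a perfect square
...
y = 5: x² = 41·5² - 1 = 1024 = 32² ✓
Check: 32² - 41·5² = 1024 - 1025 = -1 ✓

x = 32, y = 5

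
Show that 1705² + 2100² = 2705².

Compute a² + b² = 1705² + 2100² = 2907025 + 4410000 = 7317025
Compute c² = 2705² = 7317025
Since 7317025 = 7317025, confirmed.

Yes, it is a Pythagorean triple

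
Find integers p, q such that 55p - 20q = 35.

Step 1: Check solvability.
gcd(55, 20) = 5
Since 5 divides 35, solutions exist.

Step 2: Apply extended Euclidean algorithm to find gcd.
We find integers such that 55*x0 + 20*y0 = 5

Step 3: Scale the particular solution.
Multiply by 35/5 = 7:
p = -7, q = -21

Step 4: Verify.
55*(-7) - 20*(-21) = 35 = 35 ✓

p = -7, q = -21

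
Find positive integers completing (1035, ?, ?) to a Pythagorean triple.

We need the other leg and hypotenuse such that 1035² + x² = c².
Take x = 456, c = 1131: 1035² + 456² = 1071225 + 207936 = 1279161 = 1131² ✓
Triple: (1035, 456, 1131)

(1035, 456, 1131)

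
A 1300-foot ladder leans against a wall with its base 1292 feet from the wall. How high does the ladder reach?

The ladder, wall, and ground form a right triangle with hypotenuse 1300 and one leg 1292.
By the Pythagorean theorem: h² = 1300² - 1292² = 1690000 - 1669264 = 20736
h = √20736 = 144 feet

144 feet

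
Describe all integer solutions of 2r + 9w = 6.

Step 1: Compute gcd(2, 9) = 1.
Since 1 divides 6, solutions exist.

Step 2: Find a particular solution using extended Euclidean algorithm.
We get r₀ = -24, w₀ = 6.
Check: 2*-24 + 9*6 = 6 = 6 ✓

Step 3: Write the general solution.
r = -24 + (9/1)t = -24 + 9t
w = 6 - (2/1)t = 6 - 2t
for any integer t.

r = -24 + 9t, w = 6 - 2t for integer t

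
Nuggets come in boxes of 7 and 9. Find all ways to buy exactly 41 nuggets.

We need non-negative integers (x, y) with 7x + 9y = 41.
For each x in 0..5, check if 41 - 7x is a non-negative multiple of 9.
x = 2: 9y = 27, y = 3 ✓

(2 boxes of 7, 3 boxes of 9)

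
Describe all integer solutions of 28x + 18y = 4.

Step 1: Compute gcd(28, 18) = 2.
Since 2 divides 4, solutions exist.

Step 2: Find a particular solution using extended Euclidean algorithm.
We get x₀ = 4, y₀ = -6.
Check: 28*4 + 18*-6 = 4 = 4 ✓

Step 3: Write the general solution.
x = 4 + (18/2)t = 4 + 9t
y = -6 - (28/2)t = -6 - 14t
for any integer t.

x = 4 + 9t, y = -6 - 14t for integer t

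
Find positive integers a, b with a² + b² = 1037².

We need a² + b² = 1037² = 1075369.
Trying: 315² + 988² = 99225 + 976144 = 1075369 ✓

(315, 988, 1037)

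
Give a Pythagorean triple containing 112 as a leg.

We need the other leg and hypotenuse such that 112² + x² = c².
Take x = 15, c = 113: 112² + 15² = 12544 + 225 = 12769 = 113² ✓
Triple: (15, 112, 113)

(15, 112, 113)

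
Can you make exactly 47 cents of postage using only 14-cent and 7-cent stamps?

We need non-negative x, y with 14x + 7y = 47.
gcd(14, 7) = 7, and 7 does not divide 47.
No integer solutions exist, so certainly no non-negative ones.

No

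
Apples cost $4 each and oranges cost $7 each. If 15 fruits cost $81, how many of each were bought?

Let a = apples, o = oranges.
a + o = 15
4a + 7o = 81
Substitute o = 15 - a:
4a + 7(15 - a) = 81
(4 - 7)a = 81 - 105
-3a = -24
a = 8, o = 15 - 8 = 7

Apples: 8, Oranges: 7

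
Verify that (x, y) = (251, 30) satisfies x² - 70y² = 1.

Compute x² = 251² = 63001
Compute 70y² = 70·30² = 70·900 = 63000
x² - 70y² = 63001 - 63000 = 1
Since this equals 1, (251, 30) is a solution.

Yes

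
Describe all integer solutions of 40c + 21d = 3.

Step 1: Compute gcd(40, 21) = 1.
Since 1 divides 3, solutions exist.

Step 2: Find a particular solution using extended Euclidean algorithm.
We get c₀ = 30, d₀ = -57.
Check: 40*30 + 21*-57 = 3 = 3 ✓

Step 3: Write the general solution.
c = 30 + (21/1)t = 30 + 21t
d = -57 - (40/1)t = -57 - 40t
for any integer t.

c = 30 + 21t, d = -57 - 40t for integer t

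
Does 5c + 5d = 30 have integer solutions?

Step 1: Compute gcd(5, 5).
gcd(5, 5) = 5

Step 2: Check divisibility.
Does 5 divide 30? 30 = 5 x 6, so yes.

By the theorem on linear Diophantine equations, 5c + 5d = 30 has integer solutions if and only if gcd(5, 5) divides 30. Since 5 | 30, solutions exist.

Yes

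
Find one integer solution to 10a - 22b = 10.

Step 1: Check solvability.
gcd(10, 22) = 2
Since 2 divides 10, solutions exist.

Step 2: Apply extended Euclidean algorithm to find gcd.
We find integers such that 10*x0 + 22*y0 = 2

Step 3: Scale the particular solution.
Multiply by 10/2 = 5:
a = -10, b = -5

Step 4: Verify.
10*(-10) - 22*(-5) = 10 = 10 ✓

a = -10, b = -5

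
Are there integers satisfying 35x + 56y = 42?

Step 1: Compute gcd(35, 56).
gcd(35, 56) = 7

Step 2: Check divisibility.
Does 7 divide 42? 42 = 7 x 6, so yes.

By the theorem on linear Diophantine equations, 35x + 56y = 42 has integer solutions if and only if gcd(35, 56) divides 42. Since 7 | 42, solutions exist.

Yes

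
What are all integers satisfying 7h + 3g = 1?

Step 1: Compute gcd(7, 3) = 1.
Since 1 divides 1, solutions exist.

Step 2: Find a particular solution using extended Euclidean algorithm.
We get h₀ = 1, g₀ = -2.
Check: 7*1 + 3*-2 = 1 = 1 ✓

Step 3: Write the general solution.
h = 1 + (3/1)t = 1 + 3t
g = -2 - (7/1)t = -2 - 7t
for any integer t.

h = 1 + 3t, g = -2 - 7t for integer t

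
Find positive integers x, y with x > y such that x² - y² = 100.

Factor: x² - y² = (x+y)(x-y) = 100.
We need two factors of 100 with the same parity.
Use x+y = 50 and x-y = 2 (product 50·2 = 100).
Adding: 2x = 52, so x = 26.
Subtracting: 2y = 48, so y = 24.
Check: 26² - 24² = 676 - 576 = 100 ✓

x = 26, y = 24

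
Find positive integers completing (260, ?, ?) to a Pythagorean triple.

We need the other leg and hypotenuse such that 260² + x² = c².
Take x = 69, c = 269: 260² + 69² = 67600 + 4761 = 72361 = 269² ✓
Triple: (69, 260, 269)

(69, 260, 269)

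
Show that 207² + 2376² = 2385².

Compute a² + b² = 207² + 2376² = 42849 + 5645376 = 5688225
Compute c² = 2385² = 5688225
Since 5688225 = 5688225, confirmed.

Yes, it is a Pythagorean triple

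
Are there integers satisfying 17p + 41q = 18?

Step 1: Compute gcd(17, 41).
gcd(17, 41) = 1

Step 2: Check divisibility.
Does 1 divide 18? 18 = 1 x 18, so yes.

By the theorem on linear Diophantine equations, 17p + 41q = 18 has integer solutions if and only if gcd(17, 41) divides 18. Since 1 | 18, solutions exist.

Yes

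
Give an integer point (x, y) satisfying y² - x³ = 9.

Try small integer x values and check whether x³ + 9 is a perfect square.
x = 6: x³ + 9 = 6³ + 9 = 216 + 9 = 225
Is 225 a perfect square? 15² = 225 ✓
So (x, y) = (6, 15) is a solution.

x = 6, y = 15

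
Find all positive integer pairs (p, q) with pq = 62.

The positive divisors of 62 are: 1, 2, 31, 62.
Each divisor d gives the pair (d, 62/d):
(1, 62), (2, 31), (31, 2), (62, 1)

(1, 62), (2, 31), (31, 2), (62, 1)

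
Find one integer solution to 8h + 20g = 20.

Step 1: Check solvability.
gcd(8, 20) = 4
Since 4 divides 20, solutions exist.

Step 2: Apply extended Euclidean algorithm to find gcd.
We find integers such that 8*x0 + 20*y0 = 4

Step 3: Scale the particular solution.
Multiply by 20/4 = 5:
h = -10, g = 5

Step 4: Verify.
8*(-10) + 20*(5) = 20 = 20 ✓

h = -10, g = 5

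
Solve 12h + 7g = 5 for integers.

Step 1: Check solvability.
gcd(12, 7) = 1
Since 1 divides 5, solutions exist.

Step 2: Apply extended Euclidean algorithm to find gcd.
We find integers such that 12*x0 + 7*y0 = 1

Step 3: Scale the particular solution.
Multiply by 5/1 = 5:
h = 15, g = -25

Step 4: Verify.
12*(15) + 7*(-25) = 5 = 5 ✓

h = 15, g = -25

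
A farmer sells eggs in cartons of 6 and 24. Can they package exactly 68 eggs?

We need non-negative a, b with 6a + 24b = 68.
gcd(6, 24) = 6, and 6 does not divide 68.
No integer solutions exist.

No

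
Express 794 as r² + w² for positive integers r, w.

We need to find integers r, w > 0 such that r² + w² = 794.
Trying r = 13: w² = 794 - 13² = 794 - 169 = 625
w = 25
Check: 13² + 25² = 169 + 625 = 794 ✓

794 = 13² + 25²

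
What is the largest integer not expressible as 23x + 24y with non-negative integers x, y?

For two coprime denominations a and b, the Frobenius number (largest value not representable as a non-negative combination) is ab - a - b.
Here gcd(23, 24) = 1, so they are coprime.
F(23, 24) = 23·24 - 23 - 24 = 552 - 47 = 505

505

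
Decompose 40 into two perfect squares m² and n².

We need to find integers m, n > 0 such that m² + n² = 40.
Trying m = 2: n² = 40 - 2² = 40 - 4 = 36
n = 6
Check: 2² + 6² = 4 + 36 = 40 ✓

40 = 2² + 6²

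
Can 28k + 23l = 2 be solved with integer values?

Step 1: Compute gcd(28, 23).
gcd(28, 23) = 1

Step 2: Check divisibility.
Does 1 divide 2? 2 = 1 x 2, so yes.

By the theorem on linear Diophantine equations, 28k + 23l = 2 has integer solutions if and only if gcd(28, 23) divides 2. Since 1 | 2, solutions exist.

Yes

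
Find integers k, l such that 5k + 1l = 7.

Step 1: Check solvability.
gcd(5, 1) = 1
Since 1 divides 7, solutions exist.

Step 2: Apply extended Euclidean algorithm to find gcd.
We find integers such that 5*x0 + 1*y0 = 1

Step 3: Scale the particular solution.
Multiply by 7/1 = 7:
k = 0, l = 7

Step 4: Verify.
5*(0) + 1*(7) = 7 = 7 ✓

k = 0, l = 7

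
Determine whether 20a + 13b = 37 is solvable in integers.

Step 1: Compute gcd(20, 13).
gcd(20, 13) = 1

Step 2: Check divisibility.
Does 1 divide 37? 37 = 1 x 37, so yes.

By the theorem on linear Diophantine equations, 20a + 13b = 37 has integer solutions if and only if gcd(20, 13) divides 37. Since 1 | 37, solutions exist.

Yes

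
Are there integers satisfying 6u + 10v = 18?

Step 1: Compute gcd(6, 10).
gcd(6, 10) = 2

Step 2: Check divisibility.
Does 2 divide 18? 18 = 2 x 9, so yes.

By the theorem on linear Diophantine equations, 6u + 10v = 18 has integer solutions if and only if gcd(6, 10) divides 18. Since 2 | 18, solutions exist.

Yes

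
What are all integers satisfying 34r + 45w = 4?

Step 1: Compute gcd(34, 45) = 1.
Since 1 divides 4, solutions exist.

Step 2: Find a particular solution using extended Euclidean algorithm.
We get r₀ = 16, w₀ = -12.
Check: 34*16 + 45*-12 = 4 = 4 ✓

Step 3: Write the general solution.
r = 16 + (45/1)t = 16 + 45t
w = -12 - (34/1)t = -12 - 34t
for any integer t.

r = 16 + 45t, w = -12 - 34t for integer t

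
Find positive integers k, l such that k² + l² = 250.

Search for k with 250 - k² a perfect square.
k = 5: 250 - 5² = 250 - 25 = 225 = 15² ✓
So k = 5, l = 15.

k = 5, l = 15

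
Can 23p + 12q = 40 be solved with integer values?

Step 1: Compute gcd(23, 12).
gcd(23, 12) = 1

Step 2: Check divisibility.
Does 1 divide 40? 40 = 1 x 40, so yes.

By the theorem on linear Diophantine equations, 23p + 12q = 40 has integer solutions if and only if gcd(23, 12) divides 40. Since 1 | 40, solutions exist.

Yes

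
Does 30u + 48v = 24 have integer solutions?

Step 1: Compute gcd(30, 48).
gcd(30, 48) = 6

Step 2: Check divisibility.
Does 6 divide 24? 24 = 6 x 4, so yes.

By the theorem on linear Diophantine equations, 30u + 48v = 24 has integer solutions if and only if gcd(30, 48) divides 24. Since 6 | 24, solutions exist.

Yes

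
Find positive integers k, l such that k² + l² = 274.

Search for k with 274 - k² a perfect square.
k = 7: 274 - 7² = 274 - 49 = 225 = 15² ✓
So k = 7, l = 15.

k = 7, l = 15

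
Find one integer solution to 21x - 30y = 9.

Step 1: Check solvability.
gcd(21, 30) = 3
Since 3 divides 9, solutions exist.

Step 2: Apply extended Euclidean algorithm to find gcd.
We find integers such that 21*x0 + 30*y0 = 3

Step 3: Scale the particular solution.
Multiply by 9/3 = 3:
x = 9, y = 6

Step 4: Verify.
21*(9) - 30*(6) = 9 = 9 ✓

x = 9, y = 6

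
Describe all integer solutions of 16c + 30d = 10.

Step 1: Compute gcd(16, 30) = 2.
Since 2 divides 10, solutions exist.

Step 2: Find a particular solution using extended Euclidean algorithm.
We get c₀ = 10, d₀ = -5.
Check: 16*10 + 30*-5 = 10 = 10 ✓

Step 3: Write the general solution.
c = 10 + (30/2)t = 10 + 15t
d = -5 - (16/2)t = -5 - 8t
for any integer t.

c = 10 + 15t, d = -5 - 8t for integer t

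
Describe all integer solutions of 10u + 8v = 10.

Step 1: Compute gcd(10, 8) = 2.
Since 2 divides 10, solutions exist.

Step 2: Find a particular solution using extended Euclidean algorithm.
We get u₀ = 5, v₀ = -5.
Check: 10*5 + 8*-5 = 10 = 10 ✓

Step 3: Write the general solution.
u = 5 + (8/2)t = 5 + 4t
v = -5 - (10/2)t = -5 - 5t
for any integer t.

u = 5 + 4t, v = -5 - 5t for integer t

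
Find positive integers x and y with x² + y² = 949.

We need to find integers x, y > 0 such that x² + y² = 949.
Trying x = 7: y² = 949 - 7² = 949 - 49 = 900
y = 30
Check: 7² + 30² = 49 + 900 = 949 ✓

949 = 7² + 30²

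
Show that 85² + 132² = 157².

Compute a² + b² = 85² + 132² = 7225 + 17424 = 24649
Compute c² = 157² = 24649
Since 24649 = 24649, confirmed.

Yes, it is a Pythagorean triple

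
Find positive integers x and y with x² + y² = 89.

We need to find integers x, y > 0 such that x² + y² = 89.
Trying x = 5: y² = 89 - 5² = 89 - 25 = 64
y = 8
Check: 5² + 8² = 25 + 64 = 89 ✓

89 = 5² + 8²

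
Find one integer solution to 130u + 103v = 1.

Step 1: Check solvability.
gcd(130, 103) = 1
Since 1 divides 1, solutions exist.

Step 2: Apply extended Euclidean algorithm to find gcd.
We find integers such that 130*x0 + 103*y0 = 1

Step 3: Scale the particular solution.
Multiply by 1/1 = 1:
u = 42, v = -53

Step 4: Verify.
130*(42) + 103*(-53) = 1 = 1 ✓

u = 42, v = -53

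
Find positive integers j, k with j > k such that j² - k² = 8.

Factor: j² - k² = (j+k)(j-k) = 8.
We need two factors of 8 with the same parity.
Use j+k = 4 and j-k = 2 (product 4·2 = 8).
Adding: 2j = 6, so j = 3.
Subtracting: 2k = 2, so k = 1.
Check: 3² - 1² = 9 - 1 = 8 ✓

j = 3, k = 1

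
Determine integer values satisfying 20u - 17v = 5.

Step 1: Check solvability.
gcd(20, 17) = 1
Since 1 divides 5, solutions exist.

Step 2: Apply extended Euclidean algorithm to find gcd.
We find integers such that 20*x0 + 17*y0 = 1

Step 3: Scale the particular solution.
Multiply by 5/1 = 5:
u = 30, v = 35

Step 4: Verify.
20*(30) - 17*(35) = 5 = 5 ✓

u = 30, v = 35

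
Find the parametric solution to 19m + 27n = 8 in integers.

Step 1: Compute gcd(19, 27) = 1.
Since 1 divides 8, solutions exist.

Step 2: Find a particular solution using extended Euclidean algorithm.
We get m₀ = 80, n₀ = -56.
Check: 19*80 + 27*-56 = 8 = 8 ✓

Step 3: Write the general solution.
m = 80 + (27/1)t = 80 + 27t
n = -56 - (19/1)t = -56 - 19t
for any integer t.

m = 80 + 27t, n = -56 - 19t for integer t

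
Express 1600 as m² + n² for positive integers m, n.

We need to find integers m, n > 0 such that m² + n² = 1600.
Trying m = 24: n² = 1600 - 24² = 1600 - 576 = 1024
n = 32
Check: 24² + 32² = 576 + 1024 = 1600 ✓

1600 = 24² + 32²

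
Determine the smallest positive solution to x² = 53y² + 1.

We seek the smallest positive integers (x, y) with x² - 53y² = 1, i.e., x² = 53y² + 1.
Try successive y values:
y = 1: x² = 53·1² + 1 = 54, not a perfect square
y = 2: x² = 53·2² + 1 = 213, not a perfect square
y = 3: x² = 53·3² + 1 = 478, not a perfect square
... continuing the search (or via continued fractions) ...
y = 9100: x² = 53·9100² + 1 = 4388930001, x = 66249 ✓

Verify: 66249² - 53·9100² = 4388930001 - 4388930000 = 1 ✓

x = 66249, y = 9100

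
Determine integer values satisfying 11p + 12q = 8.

Step 1: Check solvability.
gcd(11, 12) = 1
Since 1 divides 8, solutions exist.

Step 2: Apply extended Euclidean algorithm to find gcd.
We find integers such that 11*x0 + 12*y0 = 1

Step 3: Scale the particular solution.
Multiply by 8/1 = 8:
p = -8, q = 8

Step 4: Verify.
11*(-8) + 12*(8) = 8 = 8 ✓

p = -8, q = 8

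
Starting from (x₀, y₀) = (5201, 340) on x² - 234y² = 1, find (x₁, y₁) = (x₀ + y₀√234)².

Solutions to x² - Dy² = 1 are generated by powers of (x₀ + y₀√D).
The next solution satisfies x₁ + y₁√234 = (x₀ + y₀√234)², giving:
x₁ = x₀² + 234y₀² = 5201² + 234·340² = 27050401 + 27050400 = 54100801
y₁ = 2x₀y₀ = 2·5201·340 = 3536680

Verify: 54100801² - 234·3536680² = 2926896668841601 - 2926896668841600 = 1 ✓

x = 54100801, y = 3536680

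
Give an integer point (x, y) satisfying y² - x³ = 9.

Try small integer x values and check whether x³ + 9 is a perfect square.
x = -2: x³ + 9 = -2³ + 9 = -8 + 9 = 1
Is 1 a perfect square? 1² = 1 ✓
So (x, y) = (-2, 1) is a solution.

x = -2, y = 1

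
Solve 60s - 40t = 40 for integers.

Step 1: Check solvability.
gcd(60, 40) = 20
Since 20 divides 40, solutions exist.

Step 2: Apply extended Euclidean algorithm to find gcd.
We find integers such that 60*x0 + 40*y0 = 20

Step 3: Scale the particular solution.
Multiply by 40/20 = 2:
s = 2, t = 2

Step 4: Verify.
60*(2) - 40*(2) = 40 = 40 ✓

s = 2, t = 2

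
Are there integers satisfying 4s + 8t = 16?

Step 1: Compute gcd(4, 8).
gcd(4, 8) = 4

Step 2: Check divisibility.
Does 4 divide 16? 16 = 4 x 4, so yes.

By the theorem on linear Diophantine equations, 4s + 8t = 16 has integer solutions if and only if gcd(4, 8) divides 16. Since 4 | 16, solutions exist.

Yes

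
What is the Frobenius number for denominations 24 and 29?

For two coprime denominations a and b, the Frobenius number (largest value not representable as a non-negative combination) is ab - a - b.
Here gcd(24, 29) = 1, so they are coprime.
F(24, 29) = 24·29 - 24 - 29 = 696 - 53 = 643

643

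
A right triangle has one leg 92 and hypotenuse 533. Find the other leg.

a² = c² - b² = 284089 - 8464 = 275625
a = 525

525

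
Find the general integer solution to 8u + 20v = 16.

Step 1: Compute gcd(8, 20) = 4.
Since 4 divides 16, solutions exist.

Step 2: Find a particular solution using extended Euclidean algorithm.
We get u₀ = -8, v₀ = 4.
Check: 8*-8 + 20*4 = 16 = 16 ✓

Step 3: Write the general solution.
u = -8 + (20/4)t = -8 + 5t
v = 4 - (8/4)t = 4 - 2t
for any integer t.

u = -8 + 5t, v = 4 - 2t for integer t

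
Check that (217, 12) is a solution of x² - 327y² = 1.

Compute x² = 217² = 47089
Compute 327y² = 327·12² = 327·144 = 47088
x² - 327y² = 47089 - 47088 = 1
Since this equals 1, (217, 12) is a solution.

Yes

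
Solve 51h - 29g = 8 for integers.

Step 1: Check solvability.
gcd(51, 29) = 1
Since 1 divides 8, solutions exist.

Step 2: Apply extended Euclidean algorithm to find gcd.
We find integers such that 51*x0 + 29*y0 = 1

Step 3: Scale the particular solution.
Multiply by 8/1 = 8:
h = 32, g = 56

Step 4: Verify.
51*(32) - 29*(56) = 8 = 8 ✓

h = 32, g = 56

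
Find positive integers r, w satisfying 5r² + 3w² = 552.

Try small values of r and check whether (552 - 5r²)/3 is a perfect square.
r = 9: 5·9² = 405, so 3w² = 552 - 405 = 147, giving w² = 49, w = 7.
Check: 5·9² + 3·7² = 405 + 147 = 552 ✓

r = 9, w = 7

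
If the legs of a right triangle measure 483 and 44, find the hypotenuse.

c² = a² + b² = 483² + 44² = 233289 + 1936 = 235225
c = 485

485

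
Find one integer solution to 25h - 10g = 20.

Step 1: Check solvability.
gcd(25, 10) = 5
Since 5 divides 20, solutions exist.

Step 2: Apply extended Euclidean algorithm to find gcd.
We find integers such that 25*x0 + 10*y0 = 5

Step 3: Scale the particular solution.
Multiply by 20/5 = 4:
h = 4, g = 8

Step 4: Verify.
25*(4) - 10*(8) = 20 = 20 ✓

h = 4, g = 8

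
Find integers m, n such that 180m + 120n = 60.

Step 1: Check solvability.
gcd(180, 120) = 60
Since 60 divides 60, solutions exist.

Step 2: Apply extended Euclidean algorithm to find gcd.
We find integers such that 180*x0 + 120*y0 = 60

Step 3: Scale the particular solution.
Multiply by 60/60 = 1:
m = 1, n = -1

Step 4: Verify.
180*(1) + 120*(-1) = 60 = 60 ✓

m = 1, n = -1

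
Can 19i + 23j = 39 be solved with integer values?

Step 1: Compute gcd(19, 23).
gcd(19, 23) = 1

Step 2: Check divisibility.
Does 1 divide 39? 39 = 1 x 39, so yes.

By the theorem on linear Diophantine equations, 19i + 23j = 39 has integer solutions if and only if gcd(19, 23) divides 39. Since 1 | 39, solutions exist.

Yes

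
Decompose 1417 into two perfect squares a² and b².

We need to find integers a, b > 0 such that a² + b² = 1417.
Trying a = 11: b² = 1417 - 11² = 1417 - 121 = 1296
b = 36
Check: 11² + 36² = 121 + 1296 = 1417 ✓

1417 = 11² + 36²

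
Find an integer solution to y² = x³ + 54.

Try small integer x values and check whether x³ + 54 is a perfect square.
x = 3: x³ + 54 = 3³ + 54 = 27 + 54 = 81
Is 81 a perfect square? 9² = 81 ✓
So (x, y) = (3, 9) is a solution.

x = 3, y = 9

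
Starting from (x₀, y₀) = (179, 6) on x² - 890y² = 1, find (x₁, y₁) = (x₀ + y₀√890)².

Solutions to x² - Dy² = 1 are generated by powers of (x₀ + y₀√D).
The next solution satisfies x₁ + y₁√890 = (x₀ + y₀√890)², giving:
x₁ = x₀² + 890y₀² = 179² + 890·6² = 32041 + 32040 = 64081
y₁ = 2x₀y₀ = 2·179·6 = 2148

Verify: 64081² - 890·2148² = 4106374561 - 4106374560 = 1 ✓

x = 64081, y = 2148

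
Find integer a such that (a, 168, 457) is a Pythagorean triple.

a² = c² - b² = 457² - 168² = 208849 - 28224 = 180625
a = sqrt(180625) = 425

425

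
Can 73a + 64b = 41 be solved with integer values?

Step 1: Compute gcd(73, 64).
gcd(73, 64) = 1

Step 2: Check divisibility.
Does 1 divide 41? 41 = 1 x 41, so yes.

By the theorem on linear Diophantine equations, 73a + 64b = 41 has integer solutions if and only if gcd(73, 64) divides 41. Since 1 | 41, solutions exist.

Yes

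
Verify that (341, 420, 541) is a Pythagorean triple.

Compute a² + b²:
341² + 420² = 116281 + 176400 = 292681
Compute c²:
541² = 292681
Since 292681 = 292681, it is a Pythagorean triple.

Yes, it is a Pythagorean triple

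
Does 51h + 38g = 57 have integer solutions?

Step 1: Compute gcd(51, 38).
gcd(51, 38) = 1

Step 2: Check divisibility.
Does 1 divide 57? 57 = 1 x 57, so yes.

By the theorem on linear Diophantine equations, 51h + 38g = 57 has integer solutions if and only if gcd(51, 38) divides 57. Since 1 | 57, solutions exist.

Yes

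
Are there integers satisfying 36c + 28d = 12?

Step 1: Compute gcd(36, 28).
gcd(36, 28) = 4

Step 2: Check divisibility.
Does 4 divide 12? 12 = 4 x 3, so yes.

By the theorem on linear Diophantine equations, 36c + 28d = 12 has integer solutions if and only if gcd(36, 28) divides 12. Since 4 | 12, solutions exist.

Yes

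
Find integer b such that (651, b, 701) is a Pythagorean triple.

b² = c² - a² = 701² - 651² = 491401 - 423801 = 67600
b = sqrt(67600) = 260

260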